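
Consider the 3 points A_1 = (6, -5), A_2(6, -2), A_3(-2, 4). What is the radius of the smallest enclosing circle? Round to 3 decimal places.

Side lengths²: A_1A_2² = 9, A_1A_3² = 145, A_2A_3² = 100.
Since A_1A_3² = 145 ≥ 100 + 9 = 109, the angle opposite A_1A_3 is not acute, so the smallest enclosing circle has A_1A_3 as diameter.
Centre = midpoint of A_1A_3 = (2, -0.5), r² = 145/4 = 36.25.
r = √(36.25) ≈ 6.021.

6.021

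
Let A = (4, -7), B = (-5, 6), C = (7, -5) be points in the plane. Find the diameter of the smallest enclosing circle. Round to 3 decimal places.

16.279

Side lengths²: AB² = 250, AC² = 13, BC² = 265.
Since BC² = 265 ≥ 250 + 13 = 263, the angle opposite BC is not acute, so the smallest enclosing circle has BC as diameter.
Centre = midpoint of BC = (1, 0.5), r² = 265/4 = 66.25.
Diameter = 2r = 2√(66.25) ≈ 16.279.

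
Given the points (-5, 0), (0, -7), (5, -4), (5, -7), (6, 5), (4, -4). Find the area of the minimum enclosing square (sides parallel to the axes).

144

The bounding box has width 11 and height 12.
An axis-aligned square enclosing the set must have side ≥ max(width, height).
So the minimum side is max(11, 12) = 12.
Area = 12² = 144.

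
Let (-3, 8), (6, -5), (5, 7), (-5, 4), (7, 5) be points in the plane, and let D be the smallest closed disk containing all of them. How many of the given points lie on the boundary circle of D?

2

By Welzl's lemma the MEC is supported by two points (diametrically opposite) or three points (on a circumcircle).
The farthest pair is (-3, 8)–(6, -5) with squared distance 250. The circle on this segment as diameter has centre (1.5, 1.5) and r² = 250/4 = 62.5.
Check (5, 7): distance² to centre = 42.5 ≤ 62.5, so it lies inside.
All remaining points lie in this disk, and no smaller disk contains both endpoints, so this is the minimum enclosing circle.
The points at distance exactly r from the centre are (-3, 8), (6, -5) — 2 points.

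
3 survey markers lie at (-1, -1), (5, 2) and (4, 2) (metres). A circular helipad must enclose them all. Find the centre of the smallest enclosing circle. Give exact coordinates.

(2, 0.5)

Call the three points A, B, C in the order given.
Side lengths²: AB² = 45, AC² = 34, BC² = 1.
Since AB² = 45 ≥ 34 + 1 = 35, the angle opposite AB is not acute, so the smallest enclosing circle has AB as diameter.
Centre = midpoint of AB = (2, 0.5), r² = 45/4 = 11.25.
Centre = (2, 0.5).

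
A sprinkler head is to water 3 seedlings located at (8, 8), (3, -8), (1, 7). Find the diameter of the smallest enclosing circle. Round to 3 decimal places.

Call the three points A, B, C in the order given.
Side lengths²: AB² = 281, AC² = 50, BC² = 229.
Since AB² = 281 ≥ 229 + 50 = 279, the angle opposite AB is not acute, so the smallest enclosing circle has AB as diameter.
Centre = midpoint of AB = (5.5, 0), r² = 281/4 = 70.25.
Diameter = 2r = 2√(70.25) ≈ 16.763.

16.763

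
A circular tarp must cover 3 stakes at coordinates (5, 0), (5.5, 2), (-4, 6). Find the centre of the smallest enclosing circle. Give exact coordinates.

Call the three points A, B, C in the order given.
Side lengths²: AB² = 4.25, AC² = 117, BC² = 106.25.
Since AC² = 117 ≥ 106.25 + 4.25 = 110.5, the angle opposite AC is not acute, so the smallest enclosing circle has AC as diameter.
Centre = midpoint of AC = (0.5, 3), r² = 117/4 = 29.25.
Centre = (0.5, 3).

(0.5, 3)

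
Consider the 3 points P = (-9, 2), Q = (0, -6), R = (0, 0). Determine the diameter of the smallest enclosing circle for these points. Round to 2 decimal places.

12.04

Side lengths²: PQ² = 145, PR² = 85, QR² = 36.
Since PQ² = 145 ≥ 85 + 36 = 121, the angle opposite PQ is not acute, so the smallest enclosing circle has PQ as diameter.
Centre = midpoint of PQ = (-4.5, -2), r² = 145/4 = 36.25.
Diameter = 2r = 2√(36.25) ≈ 12.04.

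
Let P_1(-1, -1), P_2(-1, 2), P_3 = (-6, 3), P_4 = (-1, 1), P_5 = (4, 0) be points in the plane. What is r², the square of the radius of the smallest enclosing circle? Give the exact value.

27.25

The farthest pair is P_3–P_5 with squared distance 109. The circle on this segment as diameter has centre (-1, 1.5) and r² = 109/4 = 27.25.
Check P_1: distance² to centre = 6.25 ≤ 27.25, so it lies inside.
All remaining points lie in this disk, and no smaller disk contains both endpoints, so this is the minimum enclosing circle.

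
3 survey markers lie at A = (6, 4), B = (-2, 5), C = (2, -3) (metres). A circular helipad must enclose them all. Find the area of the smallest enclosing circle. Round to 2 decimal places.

73.74

Side lengths²: AB² = 65, AC² = 65, BC² = 80.
Since BC² = 80 < 65 + 65 = 130, the triangle is acute, so the smallest enclosing circle is the circumcircle.
Circumcentre = (5/3, 11/6), r² = 845/36.
Area = π·r² = π·845/36 ≈ 73.74.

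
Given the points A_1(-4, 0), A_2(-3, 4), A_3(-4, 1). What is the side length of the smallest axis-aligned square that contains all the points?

The bounding box has width 1 and height 4.
An axis-aligned square enclosing the set must have side ≥ max(width, height).
So the minimum side is max(1, 4) = 4.

4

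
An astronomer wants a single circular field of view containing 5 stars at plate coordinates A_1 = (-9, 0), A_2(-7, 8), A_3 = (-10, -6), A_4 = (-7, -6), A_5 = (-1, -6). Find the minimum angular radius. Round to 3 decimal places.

7.789

The minimum enclosing circle of a finite set is fixed by two of the points (as a diameter) or three (as a circumcircle).
The minimum enclosing circle is determined by three boundary points: A_2, A_3, A_5.
Their circumcentre is (-5.5, 5/14) with r² = 5945/98.
The farthest remaining point A_4 is at distance² 4181/98 ≤ 5945/98.
r = √(5945/98) ≈ 7.789.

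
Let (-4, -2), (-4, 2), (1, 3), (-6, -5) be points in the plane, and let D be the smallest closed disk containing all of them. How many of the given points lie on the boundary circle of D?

2

The minimum enclosing circle of a finite set is fixed by two of the points (as a diameter) or three (as a circumcircle).
The farthest pair is (1, 3)–(-6, -5) with squared distance 113. The circle on this segment as diameter has centre (-2.5, -1) and r² = 113/4 = 28.25.
Check (-4, -2): distance² to centre = 3.25 ≤ 28.25, so it lies inside.
All remaining points lie in this disk, and no smaller disk contains both endpoints, so this is the minimum enclosing circle.
The points at distance exactly r from the centre are (1, 3), (-6, -5) — 2 points.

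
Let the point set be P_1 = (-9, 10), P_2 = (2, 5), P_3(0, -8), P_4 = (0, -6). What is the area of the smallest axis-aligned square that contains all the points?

324

The bounding box has width 11 and height 18.
An axis-aligned square enclosing the set must have side ≥ max(width, height).
So the minimum side is max(11, 18) = 18.
Area = 18² = 324.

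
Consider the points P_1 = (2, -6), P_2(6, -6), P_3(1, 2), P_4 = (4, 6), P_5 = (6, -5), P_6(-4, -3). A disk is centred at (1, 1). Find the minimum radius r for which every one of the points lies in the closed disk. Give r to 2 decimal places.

8.60

The required radius is the distance from (1, 1) to the farthest point.
Squared distances: 50, 74, 1, 34, 61, 41.
Maximum is 74, attained at P_2.
r = √74 ≈ 8.60.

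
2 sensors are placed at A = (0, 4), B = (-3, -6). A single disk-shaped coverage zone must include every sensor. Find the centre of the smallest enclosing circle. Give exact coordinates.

(-1.5, -1)

The smallest circle enclosing two points has them as diameter endpoints.
Centre = midpoint = (-1.5, -1); r² = |AB|²/4 = 109/4 = 27.25.
Centre = (-1.5, -1).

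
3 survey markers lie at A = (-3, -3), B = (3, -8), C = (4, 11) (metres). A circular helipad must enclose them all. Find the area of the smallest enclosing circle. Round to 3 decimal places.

Side lengths²: AB² = 61, AC² = 245, BC² = 362.
Since BC² = 362 ≥ 245 + 61 = 306, the angle opposite BC is not acute, so the smallest enclosing circle has BC as diameter.
Centre = midpoint of BC = (3.5, 1.5), r² = 362/4 = 90.5.
Area = π·r² = π·90.5 ≈ 284.314.

284.314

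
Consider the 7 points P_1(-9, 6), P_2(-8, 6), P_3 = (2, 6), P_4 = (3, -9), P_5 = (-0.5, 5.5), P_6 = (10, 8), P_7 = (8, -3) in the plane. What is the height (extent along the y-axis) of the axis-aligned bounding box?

max y = 8, min y = -9, so height = 17.

17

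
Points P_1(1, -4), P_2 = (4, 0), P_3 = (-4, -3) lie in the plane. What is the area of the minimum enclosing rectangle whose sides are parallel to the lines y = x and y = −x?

In coordinates u = x + y, v = x − y the rectangle is axis-aligned; the map (x,y)→(u,v) scales areas by 2.
u-values: -3, 4, -7; range = 4 − (-7) = 11.
v-values: 5, 4, -1; range = 5 − (-1) = 6.
Area = (11 × 6) / 2 = 33.

33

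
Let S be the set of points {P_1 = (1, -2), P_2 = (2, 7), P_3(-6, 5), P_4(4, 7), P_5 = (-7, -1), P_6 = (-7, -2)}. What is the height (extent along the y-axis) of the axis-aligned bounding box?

9

max y = 7, min y = -2, so height = 9.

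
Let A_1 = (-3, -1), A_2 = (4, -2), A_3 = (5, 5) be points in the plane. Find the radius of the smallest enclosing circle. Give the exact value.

5

Side lengths²: A_1A_2² = 50, A_1A_3² = 100, A_2A_3² = 50.
Since A_1A_3² = 100 ≥ 50 + 50 = 100, the angle opposite A_1A_3 is not acute, so the smallest enclosing circle has A_1A_3 as diameter.
Centre = midpoint of A_1A_3 = (1, 2), r² = 100/4 = 25.
r = √25 = 5.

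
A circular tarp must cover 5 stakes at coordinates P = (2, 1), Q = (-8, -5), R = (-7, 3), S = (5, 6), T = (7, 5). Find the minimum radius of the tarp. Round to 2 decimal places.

The minimum enclosing circle of a finite set is fixed by two of the points (as a diameter) or three (as a circumcircle).
The farthest pair is Q–T with squared distance 325. The circle on this segment as diameter has centre (-0.5, 0) and r² = 325/4 = 81.25.
Check P: distance² to centre = 7.25 ≤ 81.25, so it lies inside.
All remaining points lie in this disk, and no smaller disk contains both endpoints, so this is the minimum enclosing circle.
r = √(81.25) ≈ 9.01.

9.01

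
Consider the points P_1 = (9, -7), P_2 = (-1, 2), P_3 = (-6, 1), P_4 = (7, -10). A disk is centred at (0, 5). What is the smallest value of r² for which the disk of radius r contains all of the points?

274

The required radius is the distance from (0, 5) to the farthest point.
Squared distances: 225, 10, 52, 274.
Maximum is 274, attained at P_4.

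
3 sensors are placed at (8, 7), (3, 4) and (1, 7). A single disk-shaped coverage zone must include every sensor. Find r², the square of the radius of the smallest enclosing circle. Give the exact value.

12.25

Call the three points A, B, C in the order given.
Side lengths²: AB² = 34, AC² = 49, BC² = 13.
Since AC² = 49 ≥ 34 + 13 = 47, the angle opposite AC is not acute, so the smallest enclosing circle has AC as diameter.
Centre = midpoint of AC = (4.5, 7), r² = 49/4 = 12.25.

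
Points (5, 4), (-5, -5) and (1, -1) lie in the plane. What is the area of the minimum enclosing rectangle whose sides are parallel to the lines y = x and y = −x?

In coordinates u = x + y, v = x − y the rectangle is axis-aligned; the map (x,y)→(u,v) scales areas by 2.
u-values: 9, -10, 0; range = 9 − (-10) = 19.
v-values: 1, 0, 2; range = 2 − 0 = 2.
Area = (19 × 2) / 2 = 19.

19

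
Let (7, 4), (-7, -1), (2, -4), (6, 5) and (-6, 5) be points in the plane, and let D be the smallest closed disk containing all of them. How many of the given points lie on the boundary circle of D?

The farthest pair is (7, 4)–(-7, -1) with squared distance 221. The circle on this segment as diameter has centre (0, 1.5) and r² = 221/4 = 55.25.
Check (2, -4): distance² to centre = 34.25 ≤ 55.25, so it lies inside.
All remaining points lie in this disk, and no smaller disk contains both endpoints, so this is the minimum enclosing circle.
The points at distance exactly r from the centre are (7, 4), (-7, -1) — 2 points.

2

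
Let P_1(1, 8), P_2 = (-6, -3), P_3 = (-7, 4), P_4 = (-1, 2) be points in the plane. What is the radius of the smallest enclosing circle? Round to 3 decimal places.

6.519

A smallest enclosing disk is always determined by at most three of the input points on its boundary.
The farthest pair is P_1–P_2 with squared distance 170. The circle on this segment as diameter has centre (-2.5, 2.5) and r² = 170/4 = 42.5.
Check P_3: distance² to centre = 22.5 ≤ 42.5, so it lies inside.
All remaining points lie in this disk, and no smaller disk contains both endpoints, so this is the minimum enclosing circle.
r = √(42.5) ≈ 6.519.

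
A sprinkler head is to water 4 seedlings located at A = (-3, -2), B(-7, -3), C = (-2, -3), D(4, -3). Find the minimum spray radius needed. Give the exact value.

5.5

The minimum enclosing circle of a finite set is fixed by two of the points (as a diameter) or three (as a circumcircle).
The farthest pair is B–D with squared distance 121. The circle on this segment as diameter has centre (-1.5, -3) and r² = 121/4 = 30.25.
Check A: distance² to centre = 3.25 ≤ 30.25, so it lies inside.
All remaining points lie in this disk, and no smaller disk contains both endpoints, so this is the minimum enclosing circle.
r = √(30.25) = 5.5.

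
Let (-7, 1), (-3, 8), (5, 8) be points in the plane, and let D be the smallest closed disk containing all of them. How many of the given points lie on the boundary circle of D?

2

Call the three points A, B, C in the order given.
Side lengths²: AB² = 65, AC² = 193, BC² = 64.
Since AC² = 193 ≥ 65 + 64 = 129, the angle opposite AC is not acute, so the smallest enclosing circle has AC as diameter.
Centre = midpoint of AC = (-1, 4.5), r² = 193/4 = 48.25.
The points at distance exactly r from the centre are (-7, 1), (5, 8) — 2 points.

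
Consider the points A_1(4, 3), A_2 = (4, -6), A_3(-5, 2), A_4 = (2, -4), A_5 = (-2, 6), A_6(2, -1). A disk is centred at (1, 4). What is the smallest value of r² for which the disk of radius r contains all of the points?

The required radius is the distance from (1, 4) to the farthest point.
Squared distances: 10, 109, 40, 65, 13, 26.
Maximum is 109, attained at A_2.

109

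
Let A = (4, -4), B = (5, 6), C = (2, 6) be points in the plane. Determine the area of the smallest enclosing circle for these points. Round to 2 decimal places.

Side lengths²: AB² = 101, AC² = 104, BC² = 9.
Since AC² = 104 < 101 + 9 = 110, the triangle is acute, so the smallest enclosing circle is the circumcircle.
Circumcentre = (3.5, 1.1), r² = 26.26.
Area = π·r² = π·26.26 ≈ 82.50.

82.50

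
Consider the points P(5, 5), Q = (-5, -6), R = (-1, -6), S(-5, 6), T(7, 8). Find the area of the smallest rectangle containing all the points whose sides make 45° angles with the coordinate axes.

In coordinates u = x + y, v = x − y the rectangle is axis-aligned; the map (x,y)→(u,v) scales areas by 2.
u-values: 10, -11, -7, 1, 15; range = 15 − (-11) = 26.
v-values: 0, 1, 5, -11, -1; range = 5 − (-11) = 16.
Area = (26 × 16) / 2 = 208.

208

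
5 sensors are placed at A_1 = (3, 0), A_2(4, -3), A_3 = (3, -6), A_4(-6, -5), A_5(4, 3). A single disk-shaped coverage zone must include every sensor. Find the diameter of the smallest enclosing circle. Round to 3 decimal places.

The minimum enclosing circle of a finite set is fixed by two of the points (as a diameter) or three (as a circumcircle).
The farthest pair is A_4–A_5 with squared distance 164. The circle on this segment as diameter has centre (-1, -1) and r² = 164/4 = 41.
Check A_1: distance² to centre = 17 ≤ 41, so it lies inside.
All remaining points lie in this disk, and no smaller disk contains both endpoints, so this is the minimum enclosing circle.
Diameter = 2r = 2√41 ≈ 12.806.

12.806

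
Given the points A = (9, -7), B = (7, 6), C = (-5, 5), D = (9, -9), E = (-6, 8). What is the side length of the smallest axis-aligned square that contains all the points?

The bounding box has width 15 and height 17.
An axis-aligned square enclosing the set must have side ≥ max(width, height).
So the minimum side is max(15, 17) = 17.

17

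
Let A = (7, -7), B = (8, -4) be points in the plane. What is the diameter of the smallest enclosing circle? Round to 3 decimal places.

The smallest circle enclosing two points has them as diameter endpoints.
Centre = midpoint = (7.5, -5.5); r² = |AB|²/4 = 10/4 = 2.5.
Diameter = 2r = 2√(2.5) ≈ 3.162.

3.162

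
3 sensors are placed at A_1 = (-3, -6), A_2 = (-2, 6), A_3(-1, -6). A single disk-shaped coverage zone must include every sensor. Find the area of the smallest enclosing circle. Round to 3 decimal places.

114.674

Side lengths²: A_1A_2² = 145, A_1A_3² = 4, A_2A_3² = 145.
Since A_2A_3² = 145 < 145 + 4 = 149, the triangle is acute, so the smallest enclosing circle is the circumcircle.
Circumcentre = (-2, -1/24), r² = 21025/576.
Area = π·r² = π·21025/576 ≈ 114.674.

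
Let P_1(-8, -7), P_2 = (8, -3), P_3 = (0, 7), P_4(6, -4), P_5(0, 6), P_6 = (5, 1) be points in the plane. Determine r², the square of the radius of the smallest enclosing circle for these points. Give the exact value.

45305/576

The minimum enclosing circle is determined by three boundary points: P_1, P_2, P_3.
Their circumcentre is (-19/24, -11/6) with r² = 45305/576.
The farthest remaining point P_5 is at distance² 35705/576 ≤ 45305/576.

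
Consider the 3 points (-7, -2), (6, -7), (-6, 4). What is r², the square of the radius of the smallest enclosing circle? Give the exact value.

66.25

Call the three points A, B, C in the order given.
Side lengths²: AB² = 194, AC² = 37, BC² = 265.
Since BC² = 265 ≥ 194 + 37 = 231, the angle opposite BC is not acute, so the smallest enclosing circle has BC as diameter.
Centre = midpoint of BC = (0, -1.5), r² = 265/4 = 66.25.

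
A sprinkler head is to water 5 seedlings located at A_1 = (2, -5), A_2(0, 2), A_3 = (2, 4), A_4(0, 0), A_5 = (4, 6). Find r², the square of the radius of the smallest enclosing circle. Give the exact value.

The farthest pair is A_1–A_5 with squared distance 125. The circle on this segment as diameter has centre (3, 0.5) and r² = 125/4 = 31.25.
Check A_2: distance² to centre = 11.25 ≤ 31.25, so it lies inside.
All remaining points lie in this disk, and no smaller disk contains both endpoints, so this is the minimum enclosing circle.

31.25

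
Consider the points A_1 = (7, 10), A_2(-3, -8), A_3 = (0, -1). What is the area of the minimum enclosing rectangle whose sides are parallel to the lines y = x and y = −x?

In coordinates u = x + y, v = x − y the rectangle is axis-aligned; the map (x,y)→(u,v) scales areas by 2.
u-values: 17, -11, -1; range = 17 − (-11) = 28.
v-values: -3, 5, 1; range = 5 − (-3) = 8.
Area = (28 × 8) / 2 = 112.

112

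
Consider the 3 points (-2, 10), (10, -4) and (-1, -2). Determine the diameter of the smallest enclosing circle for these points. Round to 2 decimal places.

Call the three points A, B, C in the order given.
Side lengths²: AB² = 340, AC² = 145, BC² = 125.
Since AB² = 340 ≥ 145 + 125 = 270, the angle opposite AB is not acute, so the smallest enclosing circle has AB as diameter.
Centre = midpoint of AB = (4, 3), r² = 340/4 = 85.
Diameter = 2r = 2√85 ≈ 18.44.

18.44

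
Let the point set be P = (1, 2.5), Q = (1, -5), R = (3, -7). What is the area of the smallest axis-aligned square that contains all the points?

The bounding box has width 2 and height 9.5.
An axis-aligned square enclosing the set must have side ≥ max(width, height).
So the minimum side is max(2, 9.5) = 9.5.
Area = 9.5² = 90.25.

90.25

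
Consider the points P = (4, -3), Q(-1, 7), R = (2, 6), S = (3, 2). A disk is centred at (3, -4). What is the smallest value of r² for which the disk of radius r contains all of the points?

137

The required radius is the distance from (3, -4) to the farthest point.
Squared distances: 2, 137, 101, 36.
Maximum is 137, attained at Q.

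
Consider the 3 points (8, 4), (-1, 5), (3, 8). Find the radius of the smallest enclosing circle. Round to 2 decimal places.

Call the three points A, B, C in the order given.
Side lengths²: AB² = 82, AC² = 41, BC² = 25.
Since AB² = 82 ≥ 41 + 25 = 66, the angle opposite AB is not acute, so the smallest enclosing circle has AB as diameter.
Centre = midpoint of AB = (3.5, 4.5), r² = 82/4 = 20.5.
r = √(20.5) ≈ 4.53.

4.53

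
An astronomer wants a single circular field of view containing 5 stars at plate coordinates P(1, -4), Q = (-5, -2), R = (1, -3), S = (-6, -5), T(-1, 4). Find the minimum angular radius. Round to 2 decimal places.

By Welzl's lemma the MEC is supported by two points (diametrically opposite) or three points (on a circumcircle).
The minimum enclosing circle is determined by three boundary points: P, S, T.
Their circumcentre is (-88/29, -22/29) with r² = 22525/841.
The farthest remaining point R is at distance² 17914/841 ≤ 22525/841.
r = √(22525/841) ≈ 5.18.

5.18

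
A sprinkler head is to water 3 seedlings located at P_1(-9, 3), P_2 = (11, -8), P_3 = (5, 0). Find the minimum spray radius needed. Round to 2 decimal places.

11.41

Side lengths²: P_1P_2² = 521, P_1P_3² = 205, P_2P_3² = 100.
Since P_1P_2² = 521 ≥ 205 + 100 = 305, the angle opposite P_1P_2 is not acute, so the smallest enclosing circle has P_1P_2 as diameter.
Centre = midpoint of P_1P_2 = (1, -2.5), r² = 521/4 = 130.25.
r = √(130.25) ≈ 11.41.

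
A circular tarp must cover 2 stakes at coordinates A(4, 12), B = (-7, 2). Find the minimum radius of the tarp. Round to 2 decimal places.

7.43

The smallest circle enclosing two points has them as diameter endpoints.
Centre = midpoint = (-1.5, 7); r² = |AB|²/4 = 221/4 = 55.25.
r = √(55.25) ≈ 7.43.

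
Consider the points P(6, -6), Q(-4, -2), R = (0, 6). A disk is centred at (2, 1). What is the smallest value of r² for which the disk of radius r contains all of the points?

65

The required radius is the distance from (2, 1) to the farthest point.
Squared distances: 65, 45, 29.
Maximum is 65, attained at P.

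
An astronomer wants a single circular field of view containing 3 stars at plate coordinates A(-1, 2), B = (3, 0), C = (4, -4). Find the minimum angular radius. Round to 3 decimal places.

3.905

Side lengths²: AB² = 20, AC² = 61, BC² = 17.
Since AC² = 61 ≥ 20 + 17 = 37, the angle opposite AC is not acute, so the smallest enclosing circle has AC as diameter.
Centre = midpoint of AC = (1.5, -1), r² = 61/4 = 15.25.
r = √(15.25) ≈ 3.905.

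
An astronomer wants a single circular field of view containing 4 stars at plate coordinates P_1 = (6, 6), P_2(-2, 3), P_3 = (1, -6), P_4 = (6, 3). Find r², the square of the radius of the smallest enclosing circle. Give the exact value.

42.25

A smallest enclosing disk is always determined by at most three of the input points on its boundary.
The farthest pair is P_1–P_3 with squared distance 169. The circle on this segment as diameter has centre (3.5, 0) and r² = 169/4 = 42.25.
Check P_2: distance² to centre = 39.25 ≤ 42.25, so it lies inside.
All remaining points lie in this disk, and no smaller disk contains both endpoints, so this is the minimum enclosing circle.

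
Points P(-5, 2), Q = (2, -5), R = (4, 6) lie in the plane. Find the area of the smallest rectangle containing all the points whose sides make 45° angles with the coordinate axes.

91

In coordinates u = x + y, v = x − y the rectangle is axis-aligned; the map (x,y)→(u,v) scales areas by 2.
u-values: -3, -3, 10; range = 10 − (-3) = 13.
v-values: -7, 7, -2; range = 7 − (-7) = 14.
Area = (13 × 14) / 2 = 91.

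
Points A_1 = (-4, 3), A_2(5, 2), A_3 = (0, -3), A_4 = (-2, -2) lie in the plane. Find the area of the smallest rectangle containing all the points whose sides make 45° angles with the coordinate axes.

In coordinates u = x + y, v = x − y the rectangle is axis-aligned; the map (x,y)→(u,v) scales areas by 2.
u-values: -1, 7, -3, -4; range = 7 − (-4) = 11.
v-values: -7, 3, 3, 0; range = 3 − (-7) = 10.
Area = (11 × 10) / 2 = 55.

55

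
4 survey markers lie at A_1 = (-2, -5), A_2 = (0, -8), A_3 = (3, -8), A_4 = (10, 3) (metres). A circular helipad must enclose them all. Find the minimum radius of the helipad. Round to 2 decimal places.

The minimum enclosing circle of a finite set is fixed by two of the points (as a diameter) or three (as a circumcircle).
The farthest pair is A_2–A_4 with squared distance 221. The circle on this segment as diameter has centre (5, -2.5) and r² = 221/4 = 55.25.
Check A_1: distance² to centre = 55.25 ≤ 55.25, so it lies inside.
All remaining points lie in this disk, and no smaller disk contains both endpoints, so this is the minimum enclosing circle.
r = √(55.25) ≈ 7.43.

7.43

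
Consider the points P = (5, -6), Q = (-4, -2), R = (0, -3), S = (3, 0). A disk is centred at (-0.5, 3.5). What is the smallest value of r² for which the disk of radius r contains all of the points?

The required radius is the distance from (-0.5, 3.5) to the farthest point.
Squared distances: 120.5, 42.5, 42.5, 24.5.
Maximum is 120.5, attained at P.

120.5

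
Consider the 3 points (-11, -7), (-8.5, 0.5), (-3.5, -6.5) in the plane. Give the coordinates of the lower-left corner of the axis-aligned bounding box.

x-range [-11, -3.5], y-range [-7, 0.5].
The lower-left corner is (-11, -7).

(-11, -7)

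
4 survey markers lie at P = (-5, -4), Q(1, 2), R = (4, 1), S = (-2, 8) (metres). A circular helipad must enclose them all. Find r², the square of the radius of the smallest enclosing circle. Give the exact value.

76585/1922

By Welzl's lemma the MEC is supported by two points (diametrically opposite) or three points (on a circumcircle).
The minimum enclosing circle is determined by three boundary points: P, R, S.
Their circumcentre is (-141/62, 105/62) with r² = 76585/1922.
The farthest remaining point Q is at distance² 20785/1922 ≤ 76585/1922.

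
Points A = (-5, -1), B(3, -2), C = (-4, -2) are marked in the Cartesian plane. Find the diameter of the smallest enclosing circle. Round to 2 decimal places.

8.06

Side lengths²: AB² = 65, AC² = 2, BC² = 49.
Since AB² = 65 ≥ 49 + 2 = 51, the angle opposite AB is not acute, so the smallest enclosing circle has AB as diameter.
Centre = midpoint of AB = (-1, -1.5), r² = 65/4 = 16.25.
Diameter = 2r = 2√(16.25) ≈ 8.06.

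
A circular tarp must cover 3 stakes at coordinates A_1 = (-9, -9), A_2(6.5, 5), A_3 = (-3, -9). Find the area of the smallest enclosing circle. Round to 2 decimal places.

342.63

Side lengths²: A_1A_2² = 436.25, A_1A_3² = 36, A_2A_3² = 286.25.
Since A_1A_2² = 436.25 ≥ 286.25 + 36 = 322.25, the angle opposite A_1A_2 is not acute, so the smallest enclosing circle has A_1A_2 as diameter.
Centre = midpoint of A_1A_2 = (-1.25, -2), r² = 436.25/4 = 109.0625.
Area = π·r² = π·109.0625 ≈ 342.63.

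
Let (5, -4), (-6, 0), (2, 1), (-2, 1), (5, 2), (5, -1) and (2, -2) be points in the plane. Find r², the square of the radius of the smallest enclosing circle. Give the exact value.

17125/484

The minimum enclosing circle is determined by three boundary points: (5, -4), (-6, 0), (5, 2).
Their circumcentre is (-3/22, -1) with r² = 17125/484.
The farthest remaining point (5, -1) is at distance² 12769/484 ≤ 17125/484.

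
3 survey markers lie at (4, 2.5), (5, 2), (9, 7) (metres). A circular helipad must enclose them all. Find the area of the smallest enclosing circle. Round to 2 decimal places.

35.54

Call the three points A, B, C in the order given.
Side lengths²: AB² = 1.25, AC² = 45.25, BC² = 41.
Since AC² = 45.25 ≥ 41 + 1.25 = 42.25, the angle opposite AC is not acute, so the smallest enclosing circle has AC as diameter.
Centre = midpoint of AC = (6.5, 4.75), r² = 45.25/4 = 11.3125.
Area = π·r² = π·11.3125 ≈ 35.54.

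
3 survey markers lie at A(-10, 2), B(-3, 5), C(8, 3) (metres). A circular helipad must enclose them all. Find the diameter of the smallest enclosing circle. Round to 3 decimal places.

Side lengths²: AB² = 58, AC² = 325, BC² = 125.
Since AC² = 325 ≥ 125 + 58 = 183, the angle opposite AC is not acute, so the smallest enclosing circle has AC as diameter.
Centre = midpoint of AC = (-1, 2.5), r² = 325/4 = 81.25.
Diameter = 2r = 2√(81.25) ≈ 18.028.

18.028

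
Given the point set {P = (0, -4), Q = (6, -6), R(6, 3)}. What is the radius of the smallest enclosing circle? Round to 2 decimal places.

Side lengths²: PQ² = 40, PR² = 85, QR² = 81.
Since PR² = 85 < 81 + 40 = 121, the triangle is acute, so the smallest enclosing circle is the circumcircle.
Circumcentre = (25/6, -1.5), r² = 425/18.
r = √(425/18) ≈ 4.86.

4.86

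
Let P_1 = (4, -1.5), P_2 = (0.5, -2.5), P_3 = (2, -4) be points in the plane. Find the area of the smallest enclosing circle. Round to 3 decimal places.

10.535

Side lengths²: P_1P_2² = 13.25, P_1P_3² = 10.25, P_2P_3² = 4.5.
Since P_1P_2² = 13.25 < 10.25 + 4.5 = 14.75, the triangle is acute, so the smallest enclosing circle is the circumcircle.
Circumcentre = (83/36, -79/36), r² = 2173/648.
Area = π·r² = π·2173/648 ≈ 10.535.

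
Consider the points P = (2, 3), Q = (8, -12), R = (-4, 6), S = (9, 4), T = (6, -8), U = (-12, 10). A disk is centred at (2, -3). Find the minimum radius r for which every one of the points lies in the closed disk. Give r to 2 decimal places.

19.10

The required radius is the distance from (2, -3) to the farthest point.
Squared distances: 36, 117, 117, 98, 41, 365.
Maximum is 365, attained at U.
r = √365 ≈ 19.10.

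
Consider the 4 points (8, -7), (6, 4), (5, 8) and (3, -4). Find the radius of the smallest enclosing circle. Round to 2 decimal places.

7.65

The minimum enclosing circle of a finite set is fixed by two of the points (as a diameter) or three (as a circumcircle).
The farthest pair is (8, -7)–(5, 8) with squared distance 234. The circle on this segment as diameter has centre (6.5, 0.5) and r² = 234/4 = 58.5.
Check (6, 4): distance² to centre = 12.5 ≤ 58.5, so it lies inside.
All remaining points lie in this disk, and no smaller disk contains both endpoints, so this is the minimum enclosing circle.
r = √(58.5) ≈ 7.65.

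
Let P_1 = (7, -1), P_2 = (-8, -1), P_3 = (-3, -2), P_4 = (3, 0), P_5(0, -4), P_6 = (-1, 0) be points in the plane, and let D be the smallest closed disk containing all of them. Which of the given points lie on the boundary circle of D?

The minimum enclosing circle of a finite set is fixed by two of the points (as a diameter) or three (as a circumcircle).
The farthest pair is P_1–P_2 with squared distance 225. The circle on this segment as diameter has centre (-0.5, -1) and r² = 225/4 = 56.25.
Check P_3: distance² to centre = 7.25 ≤ 56.25, so it lies inside.
All remaining points lie in this disk, and no smaller disk contains both endpoints, so this is the minimum enclosing circle.
The points at distance exactly r from the centre are P_1, P_2 — 2 points.

P_1, P_2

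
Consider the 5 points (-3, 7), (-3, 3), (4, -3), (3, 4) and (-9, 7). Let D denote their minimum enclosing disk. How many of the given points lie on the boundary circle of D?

By Welzl's lemma the MEC is supported by two points (diametrically opposite) or three points (on a circumcircle).
The farthest pair is (4, -3)–(-9, 7) with squared distance 269. The circle on this segment as diameter has centre (-2.5, 2) and r² = 269/4 = 67.25.
Check (-3, 7): distance² to centre = 25.25 ≤ 67.25, so it lies inside.
All remaining points lie in this disk, and no smaller disk contains both endpoints, so this is the minimum enclosing circle.
The points at distance exactly r from the centre are (4, -3), (-9, 7) — 2 points.

2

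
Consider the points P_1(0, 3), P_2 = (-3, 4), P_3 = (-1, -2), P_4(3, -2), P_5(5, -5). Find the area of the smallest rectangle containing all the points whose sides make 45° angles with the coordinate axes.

51

In coordinates u = x + y, v = x − y the rectangle is axis-aligned; the map (x,y)→(u,v) scales areas by 2.
u-values: 3, 1, -3, 1, 0; range = 3 − (-3) = 6.
v-values: -3, -7, 1, 5, 10; range = 10 − (-7) = 17.
Area = (6 × 17) / 2 = 51.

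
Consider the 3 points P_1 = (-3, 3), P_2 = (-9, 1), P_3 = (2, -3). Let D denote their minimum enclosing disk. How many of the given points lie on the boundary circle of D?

2

Side lengths²: P_1P_2² = 40, P_1P_3² = 61, P_2P_3² = 137.
Since P_2P_3² = 137 ≥ 61 + 40 = 101, the angle opposite P_2P_3 is not acute, so the smallest enclosing circle has P_2P_3 as diameter.
Centre = midpoint of P_2P_3 = (-3.5, -1), r² = 137/4 = 34.25.
The points at distance exactly r from the centre are P_2, P_3 — 2 points.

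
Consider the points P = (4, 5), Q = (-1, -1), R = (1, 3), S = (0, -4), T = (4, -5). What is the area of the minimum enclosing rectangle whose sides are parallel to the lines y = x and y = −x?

71.5

In coordinates u = x + y, v = x − y the rectangle is axis-aligned; the map (x,y)→(u,v) scales areas by 2.
u-values: 9, -2, 4, -4, -1; range = 9 − (-4) = 13.
v-values: -1, 0, -2, 4, 9; range = 9 − (-2) = 11.
Area = (13 × 11) / 2 = 71.5.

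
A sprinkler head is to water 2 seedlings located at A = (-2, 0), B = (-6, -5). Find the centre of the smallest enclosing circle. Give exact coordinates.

The smallest circle enclosing two points has them as diameter endpoints.
Centre = midpoint = (-4, -2.5); r² = |AB|²/4 = 41/4 = 10.25.
Centre = (-4, -2.5).

(-4, -2.5)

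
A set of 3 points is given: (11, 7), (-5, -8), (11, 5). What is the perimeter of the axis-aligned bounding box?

62

Width = max x − min x = 11 − (-5) = 16.
Height = max y − min y = 7 − (-8) = 15.
Perimeter = 2(16 + 15) = 62.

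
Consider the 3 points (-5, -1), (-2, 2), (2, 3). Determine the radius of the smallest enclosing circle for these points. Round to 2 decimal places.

Call the three points A, B, C in the order given.
Side lengths²: AB² = 18, AC² = 65, BC² = 17.
Since AC² = 65 ≥ 18 + 17 = 35, the angle opposite AC is not acute, so the smallest enclosing circle has AC as diameter.
Centre = midpoint of AC = (-1.5, 1), r² = 65/4 = 16.25.
r = √(16.25) ≈ 4.03.

4.03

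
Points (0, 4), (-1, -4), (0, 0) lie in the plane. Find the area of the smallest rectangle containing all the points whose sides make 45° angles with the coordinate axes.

31.5

In coordinates u = x + y, v = x − y the rectangle is axis-aligned; the map (x,y)→(u,v) scales areas by 2.
u-values: 4, -5, 0; range = 4 − (-5) = 9.
v-values: -4, 3, 0; range = 3 − (-4) = 7.
Area = (9 × 7) / 2 = 31.5.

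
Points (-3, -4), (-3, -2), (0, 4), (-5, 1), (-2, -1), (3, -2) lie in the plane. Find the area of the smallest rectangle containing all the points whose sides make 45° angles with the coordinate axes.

In coordinates u = x + y, v = x − y the rectangle is axis-aligned; the map (x,y)→(u,v) scales areas by 2.
u-values: -7, -5, 4, -4, -3, 1; range = 4 − (-7) = 11.
v-values: 1, -1, -4, -6, -1, 5; range = 5 − (-6) = 11.
Area = (11 × 11) / 2 = 60.5.

60.5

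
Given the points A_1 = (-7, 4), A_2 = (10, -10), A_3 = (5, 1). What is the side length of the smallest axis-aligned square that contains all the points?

17

The bounding box has width 17 and height 14.
An axis-aligned square enclosing the set must have side ≥ max(width, height).
So the minimum side is max(17, 14) = 17.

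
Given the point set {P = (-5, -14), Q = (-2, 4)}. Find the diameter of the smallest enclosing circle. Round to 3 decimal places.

The smallest circle enclosing two points has them as diameter endpoints.
Centre = midpoint = (-3.5, -5); r² = |PQ|²/4 = 333/4 = 83.25.
Diameter = 2r = 2√(83.25) ≈ 18.248.

18.248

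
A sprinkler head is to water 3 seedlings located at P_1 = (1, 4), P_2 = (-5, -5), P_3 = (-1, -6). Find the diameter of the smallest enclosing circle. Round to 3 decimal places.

Side lengths²: P_1P_2² = 117, P_1P_3² = 104, P_2P_3² = 17.
Since P_1P_2² = 117 < 104 + 17 = 121, the triangle is acute, so the smallest enclosing circle is the circumcircle.
Circumcentre = (-25/14, -9/14), r² = 2873/98.
Diameter = 2r = 2√(2873/98) ≈ 10.829.

10.829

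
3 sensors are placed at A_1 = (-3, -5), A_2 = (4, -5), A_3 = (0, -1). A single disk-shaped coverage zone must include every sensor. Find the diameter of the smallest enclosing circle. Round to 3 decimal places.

Side lengths²: A_1A_2² = 49, A_1A_3² = 25, A_2A_3² = 32.
Since A_1A_2² = 49 < 32 + 25 = 57, the triangle is acute, so the smallest enclosing circle is the circumcircle.
Circumcentre = (0.5, -4.5), r² = 12.5.
Diameter = 2r = 2√(12.5) ≈ 7.071.

7.071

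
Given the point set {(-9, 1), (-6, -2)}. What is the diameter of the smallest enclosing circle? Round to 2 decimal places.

The smallest circle enclosing two points has them as diameter endpoints.
Centre = midpoint = (-7.5, -0.5); r² = |(-9, 1)−(-6, -2)|²/4 = 18/4 = 4.5.
Diameter = 2r = 2√(4.5) ≈ 4.24.

4.24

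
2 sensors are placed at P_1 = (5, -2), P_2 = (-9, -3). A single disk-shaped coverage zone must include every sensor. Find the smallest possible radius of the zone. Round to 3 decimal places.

7.018

The smallest circle enclosing two points has them as diameter endpoints.
Centre = midpoint = (-2, -2.5); r² = |P_1P_2|²/4 = 197/4 = 49.25.
r = √(49.25) ≈ 7.018.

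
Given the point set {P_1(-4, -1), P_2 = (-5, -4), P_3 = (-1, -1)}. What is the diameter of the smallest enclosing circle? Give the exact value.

Side lengths²: P_1P_2² = 10, P_1P_3² = 9, P_2P_3² = 25.
Since P_2P_3² = 25 ≥ 10 + 9 = 19, the angle opposite P_2P_3 is not acute, so the smallest enclosing circle has P_2P_3 as diameter.
Centre = midpoint of P_2P_3 = (-3, -2.5), r² = 25/4 = 6.25.
Diameter = 2r = 2√(6.25) = 5.

5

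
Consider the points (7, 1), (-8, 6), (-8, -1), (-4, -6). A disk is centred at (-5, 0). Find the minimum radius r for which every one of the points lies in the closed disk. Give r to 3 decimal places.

12.042

The required radius is the distance from (-5, 0) to the farthest point.
Squared distances: 145, 45, 10, 37.
Maximum is 145, attained at (7, 1).
r = √145 ≈ 12.042.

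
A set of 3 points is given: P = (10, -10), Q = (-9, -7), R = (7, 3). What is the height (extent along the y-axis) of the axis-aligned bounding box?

13

max y = 3, min y = -10, so height = 13.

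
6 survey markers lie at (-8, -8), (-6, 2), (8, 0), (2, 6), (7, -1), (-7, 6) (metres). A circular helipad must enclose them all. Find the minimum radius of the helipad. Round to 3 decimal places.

9.390

A smallest enclosing disk is always determined by at most three of the input points on its boundary.
The minimum enclosing circle is determined by three boundary points: (-8, -8), (8, 0), (-7, 6).
Their circumcentre is (-23/18, -13/9) with r² = 28565/324.
The farthest remaining point (7, -1) is at distance² 22265/324 ≤ 28565/324.
r = √(28565/324) ≈ 9.390.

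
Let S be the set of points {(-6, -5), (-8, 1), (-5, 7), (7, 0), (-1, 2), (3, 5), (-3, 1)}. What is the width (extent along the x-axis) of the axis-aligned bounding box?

15

max x = 7, min x = -8, so width = 15.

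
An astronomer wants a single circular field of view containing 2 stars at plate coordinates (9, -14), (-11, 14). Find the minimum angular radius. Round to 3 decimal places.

The smallest circle enclosing two points has them as diameter endpoints.
Centre = midpoint = (-1, 0); r² = |(9, -14)−(-11, 14)|²/4 = 1184/4 = 296.
r = √296 ≈ 17.205.

17.205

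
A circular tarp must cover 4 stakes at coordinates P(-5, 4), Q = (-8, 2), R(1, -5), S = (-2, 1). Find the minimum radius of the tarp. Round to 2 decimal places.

5.70

The minimum enclosing circle of a finite set is fixed by two of the points (as a diameter) or three (as a circumcircle).
The farthest pair is Q–R with squared distance 130. The circle on this segment as diameter has centre (-3.5, -1.5) and r² = 130/4 = 32.5.
Check P: distance² to centre = 32.5 ≤ 32.5, so it lies inside.
All remaining points lie in this disk, and no smaller disk contains both endpoints, so this is the minimum enclosing circle.
r = √(32.5) ≈ 5.70.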